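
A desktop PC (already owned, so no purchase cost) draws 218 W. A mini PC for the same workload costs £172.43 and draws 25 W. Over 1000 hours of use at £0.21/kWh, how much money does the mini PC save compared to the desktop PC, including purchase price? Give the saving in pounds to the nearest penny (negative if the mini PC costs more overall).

desktop PC: £0.00 + (218/1000) kW × 1000 h × £0.21 = £0.00 + £45.78 = £45.78
mini PC: £172.43 + (25/1000) kW × 1000 h × £0.21 = £172.43 + £5.25 = £177.68
Saving = £45.78 − £177.68 = −£131.9

-£131.90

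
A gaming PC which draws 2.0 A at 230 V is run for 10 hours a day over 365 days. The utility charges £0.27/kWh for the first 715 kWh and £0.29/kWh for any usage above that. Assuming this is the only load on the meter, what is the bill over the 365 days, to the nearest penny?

Power = 2.0 A × 230 V = 460 W = 0.46 kW
Runtime = 10 h/day × 365 days = 3650 h
Energy = 0.46 kW × 3650 h = 1679 kWh
Tier 1 (0–715 kWh): 715 × £0.27 = £193.05
Above 715 kWh: 964 × £0.29 = £279.56
Bill = £472.61

£472.61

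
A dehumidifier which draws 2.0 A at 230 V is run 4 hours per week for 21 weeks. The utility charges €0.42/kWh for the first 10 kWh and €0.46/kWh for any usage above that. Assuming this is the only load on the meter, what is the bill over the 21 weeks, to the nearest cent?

€17.37

Power = 2.0 A × 230 V = 460 W = 0.46 kW
Runtime = 4 h/week × 21 weeks = 84 h
Energy = 0.46 kW × 84 h = 38.64 kWh
Tier 1 (0–10 kWh): 10 × €0.42 = €4.2
Above 10 kWh: 28.64 × €0.46 = €13.1744
Bill = €17.37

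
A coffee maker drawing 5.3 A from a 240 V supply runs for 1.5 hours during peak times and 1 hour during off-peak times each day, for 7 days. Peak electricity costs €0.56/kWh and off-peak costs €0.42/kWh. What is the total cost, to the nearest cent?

Power = 5.3 A × 240 V = 1272 W = 1.272 kW
Peak energy = 1.272 kW × 1.5 h × 7 = 13.356 kWh
Off-peak energy = 1.272 kW × 1 h × 7 = 8.904 kWh
Cost = 13.356 × €0.56 + 8.904 × €0.42 = €7.47936 + €3.73968 = €11.22

€11.22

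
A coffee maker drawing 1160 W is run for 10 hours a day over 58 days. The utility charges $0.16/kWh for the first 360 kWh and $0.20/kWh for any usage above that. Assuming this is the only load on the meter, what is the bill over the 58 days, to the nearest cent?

Runtime = 10 h/day × 58 days = 580 h
Energy = 1.16 kW × 580 h = 672.8 kWh
Tier 1 (0–360 kWh): 360 × $0.16 = $57.6
Above 360 kWh: 312.8 × $0.20 = $62.56
Bill = $120.16

$120.16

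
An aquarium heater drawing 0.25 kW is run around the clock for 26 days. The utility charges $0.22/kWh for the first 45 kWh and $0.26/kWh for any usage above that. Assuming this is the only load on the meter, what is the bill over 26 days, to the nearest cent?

$38.76

Runtime = 24 h × 26 = 624 h
Energy = 0.25 kW × 624 h = 156 kWh
Tier 1 (0–45 kWh): 45 × $0.22 = $9.9
Above 45 kWh: 111 × $0.26 = $28.86
Bill = $38.76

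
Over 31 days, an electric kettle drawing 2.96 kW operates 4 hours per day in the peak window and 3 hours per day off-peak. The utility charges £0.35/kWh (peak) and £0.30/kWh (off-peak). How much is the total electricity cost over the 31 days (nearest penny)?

Peak energy = 2.96 kW × 4 h × 31 = 367.04 kWh
Off-peak energy = 2.96 kW × 3 h × 31 = 275.28 kWh
Cost = 367.04 × £0.35 + 275.28 × £0.30 = £128.464 + £82.584 = £211.05

£211.05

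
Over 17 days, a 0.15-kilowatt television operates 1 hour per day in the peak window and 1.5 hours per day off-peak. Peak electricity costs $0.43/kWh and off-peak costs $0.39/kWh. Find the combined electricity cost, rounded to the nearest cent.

Peak energy = 0.15 kW × 1 h × 17 = 2.55 kWh
Off-peak energy = 0.15 kW × 1.5 h × 17 = 3.825 kWh
Cost = 2.55 × $0.43 + 3.825 × $0.39 = $1.0965 + $1.49175 = $2.59

$2.59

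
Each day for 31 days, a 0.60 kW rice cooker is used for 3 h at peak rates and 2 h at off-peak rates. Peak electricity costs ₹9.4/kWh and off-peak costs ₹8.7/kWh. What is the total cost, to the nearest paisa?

Peak energy = 0.6 kW × 3 h × 31 = 55.8 kWh
Off-peak energy = 0.6 kW × 2 h × 31 = 37.2 kWh
Cost = 55.8 × ₹9.4 + 37.2 × ₹8.7 = ₹524.52 + ₹323.64 = ₹848.16

₹848.16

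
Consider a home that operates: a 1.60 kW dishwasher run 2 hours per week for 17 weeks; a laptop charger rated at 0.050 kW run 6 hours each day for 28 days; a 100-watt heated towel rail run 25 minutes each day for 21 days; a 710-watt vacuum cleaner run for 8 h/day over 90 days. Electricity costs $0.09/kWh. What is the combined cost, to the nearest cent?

$51.74

dishwasher: Runtime = 2 h/week × 17 weeks = 34 h
dishwasher: 1.6 kW × 34 h = 54.4 kWh
laptop charger: Runtime = 6 h/day × 28 days = 168 h
laptop charger: 0.05 kW × 168 h = 8.4 kWh
heated towel rail: Runtime = 25 min × 21 = 525 min = 8.75 h
heated towel rail: 0.1 kW × 8.75 h = 0.875 kWh
vacuum cleaner: Runtime = 8 h/day × 90 days = 720 h
vacuum cleaner: 0.71 kW × 720 h = 511.2 kWh
Total energy = 574.875 kWh
Cost = 574.875 × $0.09 = $51.74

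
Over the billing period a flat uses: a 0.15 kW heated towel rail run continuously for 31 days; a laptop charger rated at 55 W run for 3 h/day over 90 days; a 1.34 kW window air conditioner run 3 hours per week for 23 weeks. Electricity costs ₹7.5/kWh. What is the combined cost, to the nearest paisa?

₹1641.83

heated towel rail: Runtime = 24 h × 31 = 744 h
heated towel rail: 0.15 kW × 744 h = 111.6 kWh
laptop charger: Runtime = 3 h/day × 90 days = 270 h
laptop charger: 0.055 kW × 270 h = 14.85 kWh
window air conditioner: Runtime = 3 h/week × 23 weeks = 69 h
window air conditioner: 1.34 kW × 69 h = 92.46 kWh
Total energy = 218.91 kWh
Cost = 218.91 × ₹7.5 = ₹1641.83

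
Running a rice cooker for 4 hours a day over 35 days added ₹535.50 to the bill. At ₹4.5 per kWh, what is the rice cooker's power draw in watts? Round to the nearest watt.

850 W

Energy = ₹535.50 ÷ ₹4.5/kWh = 119 kWh
Runtime = 4 h/day × 35 days = 140 h
Power = 119 kWh ÷ 140 h = 0.85 kW = 850 W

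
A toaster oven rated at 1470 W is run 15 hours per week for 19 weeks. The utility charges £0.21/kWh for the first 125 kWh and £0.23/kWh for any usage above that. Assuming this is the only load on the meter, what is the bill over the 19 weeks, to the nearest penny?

Runtime = 15 h/week × 19 weeks = 285 h
Energy = 1.47 kW × 285 h = 418.95 kWh
Tier 1 (0–125 kWh): 125 × £0.21 = £26.25
Above 125 kWh: 293.95 × £0.23 = £67.6085
Bill = £93.86

£93.86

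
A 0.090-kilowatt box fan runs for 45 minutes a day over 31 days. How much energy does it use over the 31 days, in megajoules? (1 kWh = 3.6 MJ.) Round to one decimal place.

7.5 MJ

Runtime = 45 min × 31 = 1395 min = 23.25 h
Energy = 0.09 kW × 23.25 h = 2.0925 kWh
= 2.0925 × 3.6 MJ = 7.5 MJ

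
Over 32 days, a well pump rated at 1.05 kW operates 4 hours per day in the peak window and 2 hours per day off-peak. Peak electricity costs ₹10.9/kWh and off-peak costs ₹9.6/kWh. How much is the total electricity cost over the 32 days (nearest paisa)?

Peak energy = 1.05 kW × 4 h × 32 = 134.4 kWh
Off-peak energy = 1.05 kW × 2 h × 32 = 67.2 kWh
Cost = 134.4 × ₹10.9 + 67.2 × ₹9.6 = ₹1464.96 + ₹645.12 = ₹2110.08

₹2110.08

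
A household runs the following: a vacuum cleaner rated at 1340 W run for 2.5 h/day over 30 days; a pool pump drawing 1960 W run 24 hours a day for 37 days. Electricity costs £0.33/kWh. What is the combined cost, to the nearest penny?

£607.52

vacuum cleaner: Runtime = 2.5 h/day × 30 days = 75 h
vacuum cleaner: 1.34 kW × 75 h = 100.5 kWh
pool pump: Runtime = 24 h × 37 = 888 h
pool pump: 1.96 kW × 888 h = 1740.48 kWh
Total energy = 1840.98 kWh
Cost = 1840.98 × £0.33 = £607.52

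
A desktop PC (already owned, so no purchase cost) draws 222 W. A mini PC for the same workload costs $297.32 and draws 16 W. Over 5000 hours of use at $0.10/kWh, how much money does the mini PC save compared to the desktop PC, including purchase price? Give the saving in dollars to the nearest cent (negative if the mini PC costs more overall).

-$194.32

desktop PC: $0.00 + (222/1000) kW × 5000 h × $0.10 = $0.00 + $111 = $111
mini PC: $297.32 + (16/1000) kW × 5000 h × $0.10 = $297.32 + $8 = $305.32
Saving = $111 − $305.32 = −$194.32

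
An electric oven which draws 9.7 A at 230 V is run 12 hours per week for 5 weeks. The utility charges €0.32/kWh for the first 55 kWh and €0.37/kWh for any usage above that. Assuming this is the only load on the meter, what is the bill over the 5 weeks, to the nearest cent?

Power = 9.7 A × 230 V = 2231 W = 2.231 kW
Runtime = 12 h/week × 5 weeks = 60 h
Energy = 2.231 kW × 60 h = 133.86 kWh
Tier 1 (0–55 kWh): 55 × €0.32 = €17.6
Above 55 kWh: 78.86 × €0.37 = €29.1782
Bill = €46.78

€46.78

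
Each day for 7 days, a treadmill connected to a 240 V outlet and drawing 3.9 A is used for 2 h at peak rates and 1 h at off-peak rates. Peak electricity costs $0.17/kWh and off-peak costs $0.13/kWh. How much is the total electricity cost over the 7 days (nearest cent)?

Power = 3.9 A × 240 V = 936 W = 0.936 kW
Peak energy = 0.936 kW × 2 h × 7 = 13.104 kWh
Off-peak energy = 0.936 kW × 1 h × 7 = 6.552 kWh
Cost = 13.104 × $0.17 + 6.552 × $0.13 = $2.22768 + $0.85176 = $3.08

$3.08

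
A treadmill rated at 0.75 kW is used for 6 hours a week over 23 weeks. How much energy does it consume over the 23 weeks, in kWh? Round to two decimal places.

Runtime = 6 h/week × 23 weeks = 138 h
Energy = 0.75 kW × 138 h = 103.5 kWh

103.50 kWh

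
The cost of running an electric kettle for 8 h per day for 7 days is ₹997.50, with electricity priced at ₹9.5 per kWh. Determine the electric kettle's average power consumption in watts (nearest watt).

Energy = ₹997.50 ÷ ₹9.5/kWh = 105 kWh
Runtime = 8 h/day × 7 days = 56 h
Power = 105 kWh ÷ 56 h = 1.875 kW = 1875 W

1875 W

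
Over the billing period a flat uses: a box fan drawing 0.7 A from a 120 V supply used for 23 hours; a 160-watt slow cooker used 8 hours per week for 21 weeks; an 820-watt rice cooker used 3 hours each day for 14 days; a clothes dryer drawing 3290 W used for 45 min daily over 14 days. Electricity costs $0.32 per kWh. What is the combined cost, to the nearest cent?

$31.30

box fan: Power = 0.7 A × 120 V = 84 W = 0.084 kW
box fan: 0.084 kW × 23 h = 1.932 kWh
slow cooker: Runtime = 8 h/week × 21 weeks = 168 h
slow cooker: 0.16 kW × 168 h = 26.88 kWh
rice cooker: Runtime = 3 h/day × 14 days = 42 h
rice cooker: 0.82 kW × 42 h = 34.44 kWh
clothes dryer: Runtime = 45 min × 14 = 630 min = 10.5 h
clothes dryer: 3.29 kW × 10.5 h = 34.545 kWh
Total energy = 97.797 kWh
Cost = 97.797 × $0.32 = $31.30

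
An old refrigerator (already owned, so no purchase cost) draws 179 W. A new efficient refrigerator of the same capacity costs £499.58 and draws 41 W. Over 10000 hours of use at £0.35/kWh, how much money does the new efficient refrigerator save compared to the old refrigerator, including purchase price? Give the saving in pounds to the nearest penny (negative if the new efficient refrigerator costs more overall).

-£16.58

old refrigerator: £0.00 + (179/1000) kW × 10000 h × £0.35 = £0.00 + £626.5 = £626.5
new efficient refrigerator: £499.58 + (41/1000) kW × 10000 h × £0.35 = £499.58 + £143.5 = £643.08
Saving = £626.5 − £643.08 = −£16.58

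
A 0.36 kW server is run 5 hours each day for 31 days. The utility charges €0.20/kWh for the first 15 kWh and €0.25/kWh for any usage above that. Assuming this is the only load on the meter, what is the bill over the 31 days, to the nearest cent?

€13.20

Runtime = 5 h/day × 31 days = 155 h
Energy = 0.36 kW × 155 h = 55.8 kWh
Tier 1 (0–15 kWh): 15 × €0.20 = €3
Above 15 kWh: 40.8 × €0.25 = €10.2
Bill = €13.20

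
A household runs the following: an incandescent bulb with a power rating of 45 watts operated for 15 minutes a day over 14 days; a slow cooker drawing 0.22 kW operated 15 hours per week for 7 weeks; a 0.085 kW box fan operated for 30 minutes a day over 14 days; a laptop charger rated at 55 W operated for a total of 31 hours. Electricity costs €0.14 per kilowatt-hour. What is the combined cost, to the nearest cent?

€3.58

incandescent bulb: Runtime = 15 min × 14 = 210 min = 3.5 h
incandescent bulb: 0.045 kW × 3.5 h = 0.1575 kWh
slow cooker: Runtime = 15 h/week × 7 weeks = 105 h
slow cooker: 0.22 kW × 105 h = 23.1 kWh
box fan: Runtime = 30 min × 14 = 420 min = 7 h
box fan: 0.085 kW × 7 h = 0.595 kWh
laptop charger: 0.055 kW × 31 h = 1.705 kWh
Total energy = 25.5575 kWh
Cost = 25.5575 × €0.14 = €3.58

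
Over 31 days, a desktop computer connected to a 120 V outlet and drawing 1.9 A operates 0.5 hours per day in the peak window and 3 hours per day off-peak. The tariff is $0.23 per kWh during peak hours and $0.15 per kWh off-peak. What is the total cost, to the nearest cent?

Power = 1.9 A × 120 V = 228 W = 0.228 kW
Peak energy = 0.228 kW × 0.5 h × 31 = 3.534 kWh
Off-peak energy = 0.228 kW × 3 h × 31 = 21.204 kWh
Cost = 3.534 × $0.23 + 21.204 × $0.15 = $0.81282 + $3.1806 = $3.99

$3.99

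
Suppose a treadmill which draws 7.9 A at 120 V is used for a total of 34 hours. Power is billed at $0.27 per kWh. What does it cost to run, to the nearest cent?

Power = 7.9 A × 120 V = 948 W = 0.948 kW
Energy = 0.948 kW × 34 h = 32.232 kWh
Cost = 32.232 kWh × $0.27/kWh = $8.70

$8.70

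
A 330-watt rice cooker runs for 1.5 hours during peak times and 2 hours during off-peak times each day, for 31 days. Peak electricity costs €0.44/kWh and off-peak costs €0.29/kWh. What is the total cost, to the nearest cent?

€12.69

Peak energy = 0.33 kW × 1.5 h × 31 = 15.345 kWh
Off-peak energy = 0.33 kW × 2 h × 31 = 20.46 kWh
Cost = 15.345 × €0.44 + 20.46 × €0.29 = €6.7518 + €5.9334 = €12.69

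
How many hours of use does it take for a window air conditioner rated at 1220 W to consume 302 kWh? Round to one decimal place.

Hours = 302 kWh ÷ 1.22 kW = 247.5 h

247.5 h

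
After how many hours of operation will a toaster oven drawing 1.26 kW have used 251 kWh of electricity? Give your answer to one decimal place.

Hours = 251 kWh ÷ 1.26 kW = 199.2 h

199.2 h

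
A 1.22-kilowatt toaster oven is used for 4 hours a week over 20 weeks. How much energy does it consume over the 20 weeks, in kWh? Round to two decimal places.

Runtime = 4 h/week × 20 weeks = 80 h
Energy = 1.22 kW × 80 h = 97.6 kWh

97.60 kWh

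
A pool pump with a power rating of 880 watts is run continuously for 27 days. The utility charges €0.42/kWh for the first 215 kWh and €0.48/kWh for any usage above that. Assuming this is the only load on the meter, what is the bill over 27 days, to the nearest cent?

€260.82

Runtime = 24 h × 27 = 648 h
Energy = 0.88 kW × 648 h = 570.24 kWh
Tier 1 (0–215 kWh): 215 × €0.42 = €90.3
Above 215 kWh: 355.24 × €0.48 = €170.5152
Bill = €260.82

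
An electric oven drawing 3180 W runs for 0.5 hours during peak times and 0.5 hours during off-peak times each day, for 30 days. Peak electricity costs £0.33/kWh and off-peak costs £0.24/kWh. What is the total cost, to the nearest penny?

Peak energy = 3.18 kW × 0.5 h × 30 = 47.7 kWh
Off-peak energy = 3.18 kW × 0.5 h × 30 = 47.7 kWh
Cost = 47.7 × £0.33 + 47.7 × £0.24 = £15.741 + £11.448 = £27.19

£27.19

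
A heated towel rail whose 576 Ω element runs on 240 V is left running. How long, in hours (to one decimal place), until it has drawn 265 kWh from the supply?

2650.0 h

Power = V²/R = 240²/576 = 100 W = 0.1 kW
Hours = 265 kWh ÷ 0.1 kW = 2650.0 h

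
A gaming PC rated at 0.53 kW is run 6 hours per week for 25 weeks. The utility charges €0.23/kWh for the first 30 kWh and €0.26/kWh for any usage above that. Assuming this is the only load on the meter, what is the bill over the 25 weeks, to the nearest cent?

€19.77

Runtime = 6 h/week × 25 weeks = 150 h
Energy = 0.53 kW × 150 h = 79.5 kWh
Tier 1 (0–30 kWh): 30 × €0.23 = €6.9
Above 30 kWh: 49.5 × €0.26 = €12.87
Bill = €19.77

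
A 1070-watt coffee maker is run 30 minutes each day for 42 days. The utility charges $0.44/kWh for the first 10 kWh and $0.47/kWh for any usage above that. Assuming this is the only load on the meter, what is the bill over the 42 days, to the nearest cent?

$10.26

Runtime = 30 min × 42 = 1260 min = 21 h
Energy = 1.07 kW × 21 h = 22.47 kWh
Tier 1 (0–10 kWh): 10 × $0.44 = $4.4
Above 10 kWh: 12.47 × $0.47 = $5.8609
Bill = $10.26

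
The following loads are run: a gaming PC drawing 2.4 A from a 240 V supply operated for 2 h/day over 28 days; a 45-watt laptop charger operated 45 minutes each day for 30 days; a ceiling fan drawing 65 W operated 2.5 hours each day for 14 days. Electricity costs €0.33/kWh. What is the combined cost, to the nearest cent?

€11.73

gaming PC: Power = 2.4 A × 240 V = 576 W = 0.576 kW
gaming PC: Runtime = 2 h/day × 28 days = 56 h
gaming PC: 0.576 kW × 56 h = 32.256 kWh
laptop charger: Runtime = 45 min × 30 = 1350 min = 22.5 h
laptop charger: 0.045 kW × 22.5 h = 1.0125 kWh
ceiling fan: Runtime = 2.5 h/day × 14 days = 35 h
ceiling fan: 0.065 kW × 35 h = 2.275 kWh
Total energy = 35.5435 kWh
Cost = 35.5435 × €0.33 = €11.73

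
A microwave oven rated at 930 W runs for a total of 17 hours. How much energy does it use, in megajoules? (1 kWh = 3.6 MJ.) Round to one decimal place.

56.9 MJ

Energy = 0.93 kW × 17 h = 15.81 kWh
= 15.81 × 3.6 MJ = 56.9 MJ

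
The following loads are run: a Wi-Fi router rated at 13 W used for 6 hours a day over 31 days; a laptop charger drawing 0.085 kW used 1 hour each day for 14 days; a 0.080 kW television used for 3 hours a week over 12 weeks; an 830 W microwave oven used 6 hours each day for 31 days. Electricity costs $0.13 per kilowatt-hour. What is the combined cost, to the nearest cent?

Wi-Fi router: Runtime = 6 h/day × 31 days = 186 h
Wi-Fi router: 0.013 kW × 186 h = 2.418 kWh
laptop charger: Runtime = 1 h/day × 14 days = 14 h
laptop charger: 0.085 kW × 14 h = 1.19 kWh
television: Runtime = 3 h/week × 12 weeks = 36 h
television: 0.08 kW × 36 h = 2.88 kWh
microwave oven: Runtime = 6 h/day × 31 days = 186 h
microwave oven: 0.83 kW × 186 h = 154.38 kWh
Total energy = 160.868 kWh
Cost = 160.868 × $0.13 = $20.91

$20.91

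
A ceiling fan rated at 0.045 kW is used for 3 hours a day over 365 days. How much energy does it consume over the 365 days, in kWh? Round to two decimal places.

Runtime = 3 h/day × 365 days = 1095 h
Energy = 0.045 kW × 1095 h = 49.275 kWh ≈ 49.28 kWh

49.28 kWh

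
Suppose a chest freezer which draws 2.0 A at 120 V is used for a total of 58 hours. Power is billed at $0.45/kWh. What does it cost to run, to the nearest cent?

$6.26

Power = 2.0 A × 120 V = 240 W = 0.24 kW
Energy = 0.24 kW × 58 h = 13.92 kWh
Cost = 13.92 kWh × $0.45/kWh = $6.26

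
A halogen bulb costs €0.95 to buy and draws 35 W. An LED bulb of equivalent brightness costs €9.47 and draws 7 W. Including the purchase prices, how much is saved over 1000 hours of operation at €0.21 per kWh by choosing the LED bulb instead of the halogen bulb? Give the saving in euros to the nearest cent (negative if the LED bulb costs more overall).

halogen bulb: €0.95 + (35/1000) kW × 1000 h × €0.21 = €0.95 + €7.35 = €8.3
LED bulb: €9.47 + (7/1000) kW × 1000 h × €0.21 = €9.47 + €1.47 = €10.94
Saving = €8.3 − €10.94 = −€2.64

-€2.64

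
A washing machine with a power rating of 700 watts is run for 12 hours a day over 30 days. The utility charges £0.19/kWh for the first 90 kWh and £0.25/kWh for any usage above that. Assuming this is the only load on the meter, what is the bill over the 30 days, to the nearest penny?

£57.60

Runtime = 12 h/day × 30 days = 360 h
Energy = 0.7 kW × 360 h = 252 kWh
Tier 1 (0–90 kWh): 90 × £0.19 = £17.1
Above 90 kWh: 162 × £0.25 = £40.5
Bill = £57.60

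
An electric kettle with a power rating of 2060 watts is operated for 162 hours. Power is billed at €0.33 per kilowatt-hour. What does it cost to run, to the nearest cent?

Energy = 2.06 kW × 162 h = 333.72 kWh
Cost = 333.72 kWh × €0.33/kWh = €110.13

€110.13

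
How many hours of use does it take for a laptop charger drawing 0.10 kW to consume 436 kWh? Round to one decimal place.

Hours = 436 kWh ÷ 0.1 kW = 4360.0 h

4360.0 h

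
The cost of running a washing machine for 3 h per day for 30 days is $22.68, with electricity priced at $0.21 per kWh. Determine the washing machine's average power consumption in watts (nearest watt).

Energy = $22.68 ÷ $0.21/kWh = 108 kWh
Runtime = 3 h/day × 30 days = 90 h
Power = 108 kWh ÷ 90 h = 1.2 kW = 1200 W

1200 W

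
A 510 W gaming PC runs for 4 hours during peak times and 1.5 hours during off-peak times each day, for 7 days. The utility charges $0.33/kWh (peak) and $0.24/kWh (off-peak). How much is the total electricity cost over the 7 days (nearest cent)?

$6.00

Peak energy = 0.51 kW × 4 h × 7 = 14.28 kWh
Off-peak energy = 0.51 kW × 1.5 h × 7 = 5.355 kWh
Cost = 14.28 × $0.33 + 5.355 × $0.24 = $4.7124 + $1.2852 = $6.00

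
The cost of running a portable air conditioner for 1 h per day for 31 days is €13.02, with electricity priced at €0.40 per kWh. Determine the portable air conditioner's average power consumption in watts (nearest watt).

1050 W

Energy = €13.02 ÷ €0.40/kWh = 32.55 kWh
Runtime = 1 h/day × 31 days = 31 h
Power = 32.55 kWh ÷ 31 h = 1.05 kW = 1050 W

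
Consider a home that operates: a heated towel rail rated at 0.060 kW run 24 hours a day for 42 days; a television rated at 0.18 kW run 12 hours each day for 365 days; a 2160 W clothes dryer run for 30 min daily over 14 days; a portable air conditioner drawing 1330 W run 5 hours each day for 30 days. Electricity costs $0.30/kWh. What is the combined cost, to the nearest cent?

heated towel rail: Runtime = 24 h × 42 = 1008 h
heated towel rail: 0.06 kW × 1008 h = 60.48 kWh
television: Runtime = 12 h/day × 365 days = 4380 h
television: 0.18 kW × 4380 h = 788.4 kWh
clothes dryer: Runtime = 30 min × 14 = 420 min = 7 h
clothes dryer: 2.16 kW × 7 h = 15.12 kWh
portable air conditioner: Runtime = 5 h/day × 30 days = 150 h
portable air conditioner: 1.33 kW × 150 h = 199.5 kWh
Total energy = 1063.5 kWh
Cost = 1063.5 × $0.30 = $319.05

$319.05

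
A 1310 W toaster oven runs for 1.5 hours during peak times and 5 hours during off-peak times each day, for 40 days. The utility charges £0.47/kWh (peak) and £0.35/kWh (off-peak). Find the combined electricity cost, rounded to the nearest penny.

£128.64

Peak energy = 1.31 kW × 1.5 h × 40 = 78.6 kWh
Off-peak energy = 1.31 kW × 5 h × 40 = 262 kWh
Cost = 78.6 × £0.47 + 262 × £0.35 = £36.942 + £91.7 = £128.64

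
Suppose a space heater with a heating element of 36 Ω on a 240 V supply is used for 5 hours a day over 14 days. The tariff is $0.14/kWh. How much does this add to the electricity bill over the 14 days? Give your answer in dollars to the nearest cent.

Power = V²/R = 240²/36 = 1600 W = 1.6 kW
Runtime = 5 h/day × 14 days = 70 h
Energy = 1.6 kW × 70 h = 112 kWh
Cost = 112 kWh × $0.14/kWh = $15.68

$15.68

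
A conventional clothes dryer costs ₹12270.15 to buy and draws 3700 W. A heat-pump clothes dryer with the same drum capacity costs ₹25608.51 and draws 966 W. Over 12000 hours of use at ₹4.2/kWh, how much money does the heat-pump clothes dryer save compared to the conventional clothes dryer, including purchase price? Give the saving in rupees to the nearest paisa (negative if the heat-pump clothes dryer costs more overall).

₹124455.24

conventional clothes dryer: ₹12270.15 + (3700/1000) kW × 12000 h × ₹4.2 = ₹12270.15 + ₹186480 = ₹198750.15
heat-pump clothes dryer: ₹25608.51 + (966/1000) kW × 12000 h × ₹4.2 = ₹25608.51 + ₹48686.4 = ₹74294.91
Saving = ₹198750.15 − ₹74294.91 = ₹124455.24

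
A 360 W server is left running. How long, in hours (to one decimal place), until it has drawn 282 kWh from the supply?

783.3 h

Hours = 282 kWh ÷ 0.36 kW = 783.3 h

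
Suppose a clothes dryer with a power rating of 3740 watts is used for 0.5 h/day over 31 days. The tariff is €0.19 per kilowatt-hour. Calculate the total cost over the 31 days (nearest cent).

€11.01

Runtime = 0.5 h/day × 31 days = 15.5 h
Energy = 3.74 kW × 15.5 h = 57.97 kWh
Cost = 57.97 kWh × €0.19/kWh = €11.01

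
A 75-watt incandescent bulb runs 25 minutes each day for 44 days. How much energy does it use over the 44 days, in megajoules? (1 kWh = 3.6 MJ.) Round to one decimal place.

5.0 MJ

Runtime = 25 min × 44 = 1100 min = 18.333333… h
Energy = 0.075 kW × 18.333333… h = 1.375 kWh
= 1.375 × 3.6 MJ = 5.0 MJ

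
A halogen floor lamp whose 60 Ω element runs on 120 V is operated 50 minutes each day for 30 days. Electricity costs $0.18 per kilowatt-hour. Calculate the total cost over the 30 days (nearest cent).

$1.08

Power = V²/R = 120²/60 = 240 W = 0.24 kW
Runtime = 50 min × 30 = 1500 min = 25 h
Energy = 0.24 kW × 25 h = 6 kWh
Cost = 6 kWh × $0.18/kWh = $1.08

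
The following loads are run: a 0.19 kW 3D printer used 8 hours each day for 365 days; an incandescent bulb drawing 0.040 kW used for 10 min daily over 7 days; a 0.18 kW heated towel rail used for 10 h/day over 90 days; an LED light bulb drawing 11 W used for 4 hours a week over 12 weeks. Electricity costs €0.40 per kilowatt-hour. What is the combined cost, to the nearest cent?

3D printer: Runtime = 8 h/day × 365 days = 2920 h
3D printer: 0.19 kW × 2920 h = 554.8 kWh
incandescent bulb: Runtime = 10 min × 7 = 70 min = 1.166666… h
incandescent bulb: 0.04 kW × 1.166666… h = 0.046666… kWh
heated towel rail: Runtime = 10 h/day × 90 days = 900 h
heated towel rail: 0.18 kW × 900 h = 162 kWh
LED light bulb: Runtime = 4 h/week × 12 weeks = 48 h
LED light bulb: 0.011 kW × 48 h = 0.528 kWh
Total energy = 717.374666… kWh
Cost = 717.374666… × €0.40 = €286.95

€286.95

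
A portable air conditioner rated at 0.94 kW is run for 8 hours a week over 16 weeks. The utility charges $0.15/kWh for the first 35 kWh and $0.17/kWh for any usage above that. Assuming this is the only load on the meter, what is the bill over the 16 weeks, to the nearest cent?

$19.75

Runtime = 8 h/week × 16 weeks = 128 h
Energy = 0.94 kW × 128 h = 120.32 kWh
Tier 1 (0–35 kWh): 35 × $0.15 = $5.25
Above 35 kWh: 85.32 × $0.17 = $14.5044
Bill = $19.75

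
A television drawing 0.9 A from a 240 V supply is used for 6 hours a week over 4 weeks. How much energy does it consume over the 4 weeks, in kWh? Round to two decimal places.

Power = 0.9 A × 240 V = 216 W = 0.216 kW
Runtime = 6 h/week × 4 weeks = 24 h
Energy = 0.216 kW × 24 h = 5.184 kWh ≈ 5.18 kWh

5.18 kWh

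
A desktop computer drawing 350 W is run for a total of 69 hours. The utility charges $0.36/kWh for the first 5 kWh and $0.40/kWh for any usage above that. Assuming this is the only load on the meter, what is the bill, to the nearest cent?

Energy = 0.35 kW × 69 h = 24.15 kWh
Tier 1 (0–5 kWh): 5 × $0.36 = $1.8
Above 5 kWh: 19.15 × $0.40 = $7.66
Bill = $9.46

$9.46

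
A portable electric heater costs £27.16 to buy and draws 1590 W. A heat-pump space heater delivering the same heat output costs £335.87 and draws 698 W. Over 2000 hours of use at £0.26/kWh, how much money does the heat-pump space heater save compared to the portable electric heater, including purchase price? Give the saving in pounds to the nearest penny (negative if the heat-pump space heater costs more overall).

portable electric heater: £27.16 + (1590/1000) kW × 2000 h × £0.26 = £27.16 + £826.8 = £853.96
heat-pump space heater: £335.87 + (698/1000) kW × 2000 h × £0.26 = £335.87 + £362.96 = £698.83
Saving = £853.96 − £698.83 = £155.13

£155.13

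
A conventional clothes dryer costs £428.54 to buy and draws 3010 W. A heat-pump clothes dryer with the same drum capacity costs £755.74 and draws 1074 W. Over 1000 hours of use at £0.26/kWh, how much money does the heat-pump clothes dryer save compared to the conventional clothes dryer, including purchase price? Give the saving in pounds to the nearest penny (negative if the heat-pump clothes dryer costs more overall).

conventional clothes dryer: £428.54 + (3010/1000) kW × 1000 h × £0.26 = £428.54 + £782.6 = £1211.14
heat-pump clothes dryer: £755.74 + (1074/1000) kW × 1000 h × £0.26 = £755.74 + £279.24 = £1034.98
Saving = £1211.14 − £1034.98 = £176.16

£176.16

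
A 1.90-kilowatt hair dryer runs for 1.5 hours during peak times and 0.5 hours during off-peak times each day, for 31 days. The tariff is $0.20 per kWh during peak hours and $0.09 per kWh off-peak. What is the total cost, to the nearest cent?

$20.32

Peak energy = 1.9 kW × 1.5 h × 31 = 88.35 kWh
Off-peak energy = 1.9 kW × 0.5 h × 31 = 29.45 kWh
Cost = 88.35 × $0.20 + 29.45 × $0.09 = $17.67 + $2.6505 = $20.32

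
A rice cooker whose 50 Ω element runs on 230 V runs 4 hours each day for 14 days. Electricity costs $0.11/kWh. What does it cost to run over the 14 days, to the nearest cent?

$6.52

Power = V²/R = 230²/50 = 1058 W = 1.058 kW
Runtime = 4 h/day × 14 days = 56 h
Energy = 1.058 kW × 56 h = 59.248 kWh
Cost = 59.248 kWh × $0.11/kWh = $6.52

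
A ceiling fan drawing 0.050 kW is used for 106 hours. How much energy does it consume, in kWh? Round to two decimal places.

5.30 kWh

Energy = 0.05 kW × 106 h = 5.3 kWh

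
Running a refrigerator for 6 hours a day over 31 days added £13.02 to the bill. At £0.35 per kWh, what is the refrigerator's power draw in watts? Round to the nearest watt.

Energy = £13.02 ÷ £0.35/kWh = 37.2 kWh
Runtime = 6 h/day × 31 days = 186 h
Power = 37.2 kWh ÷ 186 h = 0.2 kW = 200 W

200 W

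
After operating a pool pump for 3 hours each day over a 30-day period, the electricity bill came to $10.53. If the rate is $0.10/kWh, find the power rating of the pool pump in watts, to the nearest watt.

1170 W

Energy = $10.53 ÷ $0.10/kWh = 105.3 kWh
Runtime = 3 h/day × 30 days = 90 h
Power = 105.3 kWh ÷ 90 h = 1.17 kW = 1170 W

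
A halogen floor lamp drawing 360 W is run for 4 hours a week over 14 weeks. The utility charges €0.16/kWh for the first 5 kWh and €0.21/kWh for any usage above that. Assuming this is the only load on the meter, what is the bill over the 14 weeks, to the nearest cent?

Runtime = 4 h/week × 14 weeks = 56 h
Energy = 0.36 kW × 56 h = 20.16 kWh
Tier 1 (0–5 kWh): 5 × €0.16 = €0.8
Above 5 kWh: 15.16 × €0.21 = €3.1836
Bill = €3.98

€3.98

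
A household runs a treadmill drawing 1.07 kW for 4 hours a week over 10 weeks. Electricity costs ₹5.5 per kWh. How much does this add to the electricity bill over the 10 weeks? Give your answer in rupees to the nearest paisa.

Runtime = 4 h/week × 10 weeks = 40 h
Energy = 1.07 kW × 40 h = 42.8 kWh
Cost = 42.8 kWh × ₹5.5/kWh = ₹235.40

₹235.40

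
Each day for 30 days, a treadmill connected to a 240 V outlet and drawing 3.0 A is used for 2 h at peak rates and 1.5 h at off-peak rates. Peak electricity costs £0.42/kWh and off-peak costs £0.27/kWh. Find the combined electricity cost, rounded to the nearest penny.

Power = 3.0 A × 240 V = 720 W = 0.72 kW
Peak energy = 0.72 kW × 2 h × 30 = 43.2 kWh
Off-peak energy = 0.72 kW × 1.5 h × 30 = 32.4 kWh
Cost = 43.2 × £0.42 + 32.4 × £0.27 = £18.144 + £8.748 = £26.89

£26.89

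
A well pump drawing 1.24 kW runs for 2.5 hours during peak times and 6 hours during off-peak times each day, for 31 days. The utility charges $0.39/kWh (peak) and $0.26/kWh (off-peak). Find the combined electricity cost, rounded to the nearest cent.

Peak energy = 1.24 kW × 2.5 h × 31 = 96.1 kWh
Off-peak energy = 1.24 kW × 6 h × 31 = 230.64 kWh
Cost = 96.1 × $0.39 + 230.64 × $0.26 = $37.479 + $59.9664 = $97.45

$97.45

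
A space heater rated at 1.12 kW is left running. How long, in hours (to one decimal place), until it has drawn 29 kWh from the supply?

25.9 h

Hours = 29 kWh ÷ 1.12 kW = 25.9 h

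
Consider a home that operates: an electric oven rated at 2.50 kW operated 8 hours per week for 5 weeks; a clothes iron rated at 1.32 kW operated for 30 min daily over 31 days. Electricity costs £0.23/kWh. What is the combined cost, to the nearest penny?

electric oven: Runtime = 8 h/week × 5 weeks = 40 h
electric oven: 2.5 kW × 40 h = 100 kWh
clothes iron: Runtime = 30 min × 31 = 930 min = 15.5 h
clothes iron: 1.32 kW × 15.5 h = 20.46 kWh
Total energy = 120.46 kWh
Cost = 120.46 × £0.23 = £27.71

£27.71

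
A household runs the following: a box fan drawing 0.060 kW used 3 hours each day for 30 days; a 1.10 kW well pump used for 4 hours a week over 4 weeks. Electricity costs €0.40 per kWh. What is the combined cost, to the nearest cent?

€9.20

box fan: Runtime = 3 h/day × 30 days = 90 h
box fan: 0.06 kW × 90 h = 5.4 kWh
well pump: Runtime = 4 h/week × 4 weeks = 16 h
well pump: 1.1 kW × 16 h = 17.6 kWh
Total energy = 23 kWh
Cost = 23 × €0.40 = €9.20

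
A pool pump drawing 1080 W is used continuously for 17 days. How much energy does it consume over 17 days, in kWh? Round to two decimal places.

Runtime = 24 h × 17 = 408 h
Energy = 1.08 kW × 408 h = 440.64 kWh

440.64 kWh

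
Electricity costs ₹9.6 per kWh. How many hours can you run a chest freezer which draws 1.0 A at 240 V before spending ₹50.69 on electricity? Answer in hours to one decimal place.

22.0 h

Power = 1.0 A × 240 V = 240 W = 0.24 kW
Energy available = ₹50.69 ÷ ₹9.6/kWh = 5.2802 kWh
Hours = 5.2802 kWh ÷ 0.24 kW = 22.0 h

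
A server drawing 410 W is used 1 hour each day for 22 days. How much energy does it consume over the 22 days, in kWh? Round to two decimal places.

9.02 kWh

Runtime = 1 h/day × 22 days = 22 h
Energy = 0.41 kW × 22 h = 9.02 kWh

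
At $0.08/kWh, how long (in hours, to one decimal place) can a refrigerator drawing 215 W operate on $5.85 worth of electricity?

340.1 h

Energy available = $5.85 ÷ $0.08/kWh = 73.125 kWh
Hours = 73.125 kWh ÷ 0.215 kW = 340.1 h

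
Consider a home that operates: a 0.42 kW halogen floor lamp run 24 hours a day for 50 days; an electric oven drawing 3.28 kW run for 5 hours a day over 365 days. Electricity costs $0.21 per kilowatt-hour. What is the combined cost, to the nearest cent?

$1362.90

halogen floor lamp: Runtime = 24 h × 50 = 1200 h
halogen floor lamp: 0.42 kW × 1200 h = 504 kWh
electric oven: Runtime = 5 h/day × 365 days = 1825 h
electric oven: 3.28 kW × 1825 h = 5986 kWh
Total energy = 6490 kWh
Cost = 6490 × $0.21 = $1362.90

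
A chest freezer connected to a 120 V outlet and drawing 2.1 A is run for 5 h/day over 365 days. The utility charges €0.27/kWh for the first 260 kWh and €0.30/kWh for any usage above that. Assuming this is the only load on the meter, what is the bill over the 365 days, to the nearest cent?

Power = 2.1 A × 120 V = 252 W = 0.252 kW
Runtime = 5 h/day × 365 days = 1825 h
Energy = 0.252 kW × 1825 h = 459.9 kWh
Tier 1 (0–260 kWh): 260 × €0.27 = €70.2
Above 260 kWh: 199.9 × €0.30 = €59.97
Bill = €130.17

€130.17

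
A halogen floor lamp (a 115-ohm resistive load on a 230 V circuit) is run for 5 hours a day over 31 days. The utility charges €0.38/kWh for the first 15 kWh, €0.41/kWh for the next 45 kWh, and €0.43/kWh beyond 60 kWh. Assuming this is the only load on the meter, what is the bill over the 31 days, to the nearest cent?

€29.01

Power = V²/R = 230²/115 = 460 W = 0.46 kW
Runtime = 5 h/day × 31 days = 155 h
Energy = 0.46 kW × 155 h = 71.3 kWh
Tier 1 (0–15 kWh): 15 × €0.38 = €5.7
Tier 2 (15–60 kWh): 45 × €0.41 = €18.45
Above 60 kWh: 11.3 × €0.43 = €4.859
Bill = €29.01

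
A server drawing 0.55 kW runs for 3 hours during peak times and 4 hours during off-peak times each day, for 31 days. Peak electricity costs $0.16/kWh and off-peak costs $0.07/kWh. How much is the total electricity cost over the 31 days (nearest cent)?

$12.96

Peak energy = 0.55 kW × 3 h × 31 = 51.15 kWh
Off-peak energy = 0.55 kW × 4 h × 31 = 68.2 kWh
Cost = 51.15 × $0.16 + 68.2 × $0.07 = $8.184 + $4.774 = $12.96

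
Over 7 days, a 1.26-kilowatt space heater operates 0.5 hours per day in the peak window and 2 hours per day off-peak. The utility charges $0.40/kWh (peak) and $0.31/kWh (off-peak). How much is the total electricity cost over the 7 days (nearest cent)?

Peak energy = 1.26 kW × 0.5 h × 7 = 4.41 kWh
Off-peak energy = 1.26 kW × 2 h × 7 = 17.64 kWh
Cost = 4.41 × $0.40 + 17.64 × $0.31 = $1.764 + $5.4684 = $7.23

$7.23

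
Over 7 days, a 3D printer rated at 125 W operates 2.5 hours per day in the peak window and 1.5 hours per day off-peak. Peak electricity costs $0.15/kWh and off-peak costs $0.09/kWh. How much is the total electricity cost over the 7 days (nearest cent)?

Peak energy = 0.125 kW × 2.5 h × 7 = 2.1875 kWh
Off-peak energy = 0.125 kW × 1.5 h × 7 = 1.3125 kWh
Cost = 2.1875 × $0.15 + 1.3125 × $0.09 = $0.328125 + $0.118125 = $0.45

$0.45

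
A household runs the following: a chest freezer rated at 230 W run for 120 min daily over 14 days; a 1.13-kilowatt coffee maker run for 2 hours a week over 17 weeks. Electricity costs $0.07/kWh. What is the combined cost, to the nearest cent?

chest freezer: Runtime = 120 min × 14 = 1680 min = 28 h
chest freezer: 0.23 kW × 28 h = 6.44 kWh
coffee maker: Runtime = 2 h/week × 17 weeks = 34 h
coffee maker: 1.13 kW × 34 h = 38.42 kWh
Total energy = 44.86 kWh
Cost = 44.86 × $0.07 = $3.14

$3.14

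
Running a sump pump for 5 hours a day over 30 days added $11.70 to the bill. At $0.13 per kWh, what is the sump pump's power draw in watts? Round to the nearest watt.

Energy = $11.70 ÷ $0.13/kWh = 90 kWh
Runtime = 5 h/day × 30 days = 150 h
Power = 90 kWh ÷ 150 h = 0.6 kW = 600 W

600 W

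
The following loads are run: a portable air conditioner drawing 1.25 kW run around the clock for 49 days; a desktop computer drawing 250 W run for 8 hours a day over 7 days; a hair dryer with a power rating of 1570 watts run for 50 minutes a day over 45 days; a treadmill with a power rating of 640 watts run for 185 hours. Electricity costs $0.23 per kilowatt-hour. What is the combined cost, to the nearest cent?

portable air conditioner: Runtime = 24 h × 49 = 1176 h
portable air conditioner: 1.25 kW × 1176 h = 1470 kWh
desktop computer: Runtime = 8 h/day × 7 days = 56 h
desktop computer: 0.25 kW × 56 h = 14 kWh
hair dryer: Runtime = 50 min × 45 = 2250 min = 37.5 h
hair dryer: 1.57 kW × 37.5 h = 58.875 kWh
treadmill: 0.64 kW × 185 h = 118.4 kWh
Total energy = 1661.275 kWh
Cost = 1661.275 × $0.23 = $382.09

$382.09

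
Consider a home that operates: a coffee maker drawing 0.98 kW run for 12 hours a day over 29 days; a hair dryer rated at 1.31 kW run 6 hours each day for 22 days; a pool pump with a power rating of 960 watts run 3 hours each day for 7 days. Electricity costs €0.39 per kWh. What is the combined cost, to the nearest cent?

coffee maker: Runtime = 12 h/day × 29 days = 348 h
coffee maker: 0.98 kW × 348 h = 341.04 kWh
hair dryer: Runtime = 6 h/day × 22 days = 132 h
hair dryer: 1.31 kW × 132 h = 172.92 kWh
pool pump: Runtime = 3 h/day × 7 days = 21 h
pool pump: 0.96 kW × 21 h = 20.16 kWh
Total energy = 534.12 kWh
Cost = 534.12 × €0.39 = €208.31

€208.31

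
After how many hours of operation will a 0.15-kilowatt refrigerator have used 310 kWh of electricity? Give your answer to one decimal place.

Hours = 310 kWh ÷ 0.15 kW = 2066.7 h

2066.7 h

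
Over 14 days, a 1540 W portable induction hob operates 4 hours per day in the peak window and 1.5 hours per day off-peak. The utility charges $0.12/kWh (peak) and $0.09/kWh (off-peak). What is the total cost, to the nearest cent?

Peak energy = 1.54 kW × 4 h × 14 = 86.24 kWh
Off-peak energy = 1.54 kW × 1.5 h × 14 = 32.34 kWh
Cost = 86.24 × $0.12 + 32.34 × $0.09 = $10.3488 + $2.9106 = $13.26

$13.26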